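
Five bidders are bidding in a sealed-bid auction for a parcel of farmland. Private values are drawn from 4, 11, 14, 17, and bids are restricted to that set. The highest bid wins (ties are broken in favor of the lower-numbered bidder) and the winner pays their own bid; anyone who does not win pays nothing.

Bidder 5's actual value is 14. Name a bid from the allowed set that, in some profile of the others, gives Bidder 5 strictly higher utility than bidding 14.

11

Suppose Bidder 1 bids 4, Bidder 2 bids 4, Bidder 3 bids 4 and Bidder 4 bids 4.
Bid 14: wins, pays 14, utility 14 - 14 = 0.
Bid 11: wins, pays 11, utility 14 - 11 = 3.
So bidding 11 beats truth here (3 > 0).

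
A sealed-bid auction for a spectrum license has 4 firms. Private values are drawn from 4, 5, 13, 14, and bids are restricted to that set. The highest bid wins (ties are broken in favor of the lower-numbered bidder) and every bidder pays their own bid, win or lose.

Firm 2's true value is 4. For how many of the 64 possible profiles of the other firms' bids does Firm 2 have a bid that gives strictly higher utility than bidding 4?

4

Others bid (4, 4, 4): truth gives -4; bid 5 gives -1 > -4. Violating.
Others bid (4, 4, 5): truth gives -4; bid 5 gives -1 > -4. Violating.
Others bid (4, 5, 4): truth gives -4; bid 5 gives -1 > -4. Violating.
Others bid (4, 5, 5): truth gives -4; bid 5 gives -1 > -4. Violating.
Others bid (4, 4, 13): truth gives -4; no alternative beats it.
Others bid (4, 4, 14): truth gives -4; no alternative beats it.
(Checking all 64 profiles: 4 have a profitable deviation, 60 do not.)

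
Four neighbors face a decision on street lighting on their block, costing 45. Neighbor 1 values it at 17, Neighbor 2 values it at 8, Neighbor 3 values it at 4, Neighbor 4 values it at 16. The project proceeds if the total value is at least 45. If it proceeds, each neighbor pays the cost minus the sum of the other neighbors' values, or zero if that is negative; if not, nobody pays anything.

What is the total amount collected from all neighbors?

Total value 45 ≥ cost 45, so it is built.
Neighbor 1: others sum to 28; max(0, 45 - 28) = 17.
Neighbor 2: others sum to 37; max(0, 45 - 37) = 8.
Neighbor 3: others sum to 41; max(0, 45 - 41) = 4.
Neighbor 4: others sum to 29; max(0, 45 - 29) = 16.
Total collected = 17 + 8 + 4 + 16 = 45.

45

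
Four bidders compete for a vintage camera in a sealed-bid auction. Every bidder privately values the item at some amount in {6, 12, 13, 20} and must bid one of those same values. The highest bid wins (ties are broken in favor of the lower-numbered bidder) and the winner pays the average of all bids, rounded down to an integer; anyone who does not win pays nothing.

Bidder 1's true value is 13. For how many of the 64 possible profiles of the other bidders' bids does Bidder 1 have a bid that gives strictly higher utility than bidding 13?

1

Others bid (6, 6, 6): truth gives 6; bid 6 gives 7 > 6. Violating.
Others bid (6, 6, 12): truth gives 4; no alternative beats it.
Others bid (6, 6, 13): truth gives 4; no alternative beats it.
(Checking all 64 profiles: 1 has a profitable deviation, 63 do not.)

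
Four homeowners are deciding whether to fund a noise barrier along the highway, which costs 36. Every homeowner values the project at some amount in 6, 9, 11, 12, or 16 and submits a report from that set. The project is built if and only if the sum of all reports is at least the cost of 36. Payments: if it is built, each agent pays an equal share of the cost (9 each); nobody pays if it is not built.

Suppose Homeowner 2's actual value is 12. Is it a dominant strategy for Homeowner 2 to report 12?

No

Consider the case where Homeowner 1 reports 6, Homeowner 3 reports 6 and Homeowner 4 reports 9.
Truthful report 12: project not built, utility 0.
Report 16 instead: project built, pays 9, utility 12 - 9 = 3.
Since 3 > 0, reporting 16 is strictly better here, so truthful reporting is not dominant.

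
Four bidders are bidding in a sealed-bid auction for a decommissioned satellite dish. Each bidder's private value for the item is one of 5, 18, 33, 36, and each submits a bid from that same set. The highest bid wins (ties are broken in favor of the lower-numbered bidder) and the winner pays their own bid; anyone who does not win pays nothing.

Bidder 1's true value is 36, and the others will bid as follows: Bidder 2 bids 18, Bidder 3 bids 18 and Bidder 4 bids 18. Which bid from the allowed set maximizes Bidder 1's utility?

Bid 5: loses, pays 0, utility 0.
Bid 18: wins, pays 18, utility 36 - 18 = 18.
Bid 33: wins, pays 33, utility 36 - 33 = 3.
Bid 36: wins, pays 36, utility 36 - 36 = 0.
The best choice is 18 with utility 18.

18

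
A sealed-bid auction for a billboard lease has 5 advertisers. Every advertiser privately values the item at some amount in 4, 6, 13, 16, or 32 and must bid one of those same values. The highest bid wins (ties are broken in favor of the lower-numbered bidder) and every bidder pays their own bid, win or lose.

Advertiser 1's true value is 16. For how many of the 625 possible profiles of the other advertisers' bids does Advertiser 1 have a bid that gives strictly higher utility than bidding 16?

Others bid (4, 4, 4, 4): truth gives 0; bid 4 gives 12 > 0. Violating.
Others bid (4, 4, 4, 6): truth gives 0; bid 6 gives 10 > 0. Violating.
Others bid (4, 4, 4, 13): truth gives 0; bid 13 gives 3 > 0. Violating.
Others bid (4, 4, 4, 32): truth gives -16; bid 4 gives -4 > -16. Violating.
Others bid (4, 4, 4, 16): truth gives 0; no alternative beats it.
Others bid (4, 4, 6, 16): truth gives 0; no alternative beats it.
(Checking all 625 profiles: 450 have a profitable deviation, 175 do not.)

450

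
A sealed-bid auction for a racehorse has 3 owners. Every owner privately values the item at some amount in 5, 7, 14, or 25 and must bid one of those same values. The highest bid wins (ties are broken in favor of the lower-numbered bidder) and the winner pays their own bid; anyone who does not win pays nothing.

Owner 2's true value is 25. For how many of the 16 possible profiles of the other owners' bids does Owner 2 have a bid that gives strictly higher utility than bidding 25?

Others bid (5, 5): truth gives 0; bid 7 gives 18 > 0. Violating.
Others bid (5, 7): truth gives 0; bid 7 gives 18 > 0. Violating.
Others bid (5, 14): truth gives 0; bid 14 gives 11 > 0. Violating.
Others bid (7, 5): truth gives 0; bid 14 gives 11 > 0. Violating.
Others bid (5, 25): truth gives 0; no alternative beats it.
Others bid (7, 25): truth gives 0; no alternative beats it.
(Checking all 16 profiles: 6 have a profitable deviation, 10 do not.)

6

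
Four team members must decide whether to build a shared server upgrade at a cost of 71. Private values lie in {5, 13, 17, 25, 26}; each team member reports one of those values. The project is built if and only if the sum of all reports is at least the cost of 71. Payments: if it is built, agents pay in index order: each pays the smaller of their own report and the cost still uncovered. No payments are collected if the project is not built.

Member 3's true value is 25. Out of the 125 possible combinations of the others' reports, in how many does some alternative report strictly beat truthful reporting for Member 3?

62

Others report (5, 25, 25): truth gives 0; report 17 gives 8 > 0. Violating.
Others report (5, 25, 26): truth gives 0; report 17 gives 8 > 0. Violating.
Others report (5, 26, 25): truth gives 0; report 17 gives 8 > 0. Violating.
Others report (5, 26, 26): truth gives 0; report 17 gives 8 > 0. Violating.
Others report (5, 5, 5): truth gives 0; no alternative beats it.
Others report (5, 5, 13): truth gives 0; no alternative beats it.
(Checking all 125 profiles: 62 have a profitable deviation, 63 do not.)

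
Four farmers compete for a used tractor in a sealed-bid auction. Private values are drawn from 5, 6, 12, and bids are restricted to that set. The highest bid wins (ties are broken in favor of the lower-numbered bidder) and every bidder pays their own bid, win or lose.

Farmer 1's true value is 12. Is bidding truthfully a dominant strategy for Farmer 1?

Consider the case where Farmer 2 bids 5, Farmer 3 bids 5 and Farmer 4 bids 5.
Truthful bid 12: wins, pays 12, utility 12 - 12 = 0.
Bid 5 instead: wins, pays 5, utility 12 - 5 = 7.
Since 7 > 0, bidding 5 is strictly better here, so truthful bidding is not dominant.

No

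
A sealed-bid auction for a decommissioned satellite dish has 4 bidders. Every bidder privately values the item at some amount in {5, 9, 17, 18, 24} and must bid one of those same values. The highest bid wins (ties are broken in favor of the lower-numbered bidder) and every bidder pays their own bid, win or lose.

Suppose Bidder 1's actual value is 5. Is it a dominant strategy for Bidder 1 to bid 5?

Consider the case where Bidder 2 bids 5, Bidder 3 bids 5 and Bidder 4 bids 9.
Truthful bid 5: loses but pays 5, utility -5.
Bid 9 instead: wins, pays 9, utility 5 - 9 = -4.
Since -4 > -5, bidding 9 is strictly better here, so truthful bidding is not dominant.

No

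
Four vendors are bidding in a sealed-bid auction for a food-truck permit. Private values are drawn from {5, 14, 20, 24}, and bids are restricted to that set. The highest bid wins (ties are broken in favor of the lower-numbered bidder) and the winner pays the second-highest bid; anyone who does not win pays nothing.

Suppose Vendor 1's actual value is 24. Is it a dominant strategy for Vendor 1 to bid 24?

Yes

Check each profile of the others' bids and compare truth against every alternative bid.
Others bid (5, 5, 5): truth gives 19, best alternative gives 19.
Others bid (5, 5, 14): truth gives 10, best alternative gives 10.
Others bid (5, 14, 5): truth gives 10, best alternative gives 10.
Others bid (5, 14, 14): truth gives 10, best alternative gives 10.
Others bid (14, 5, 5): truth gives 10, best alternative gives 10.
Others bid (14, 5, 14): truth gives 10, best alternative gives 10.
(Remaining 58 profiles checked similarly; truth is weakly best in each.)
In every case the truthful bid is at least as good as any alternative, so it is a dominant strategy.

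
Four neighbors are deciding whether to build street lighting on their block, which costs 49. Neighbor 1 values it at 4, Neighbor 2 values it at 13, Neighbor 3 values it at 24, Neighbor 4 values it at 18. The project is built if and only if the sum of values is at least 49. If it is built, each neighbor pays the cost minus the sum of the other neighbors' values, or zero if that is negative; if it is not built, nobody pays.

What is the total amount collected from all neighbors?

25

Total value 59 ≥ cost 49, so it is built.
Neighbor 1: others sum to 55; max(0, 49 - 55) = 0.
Neighbor 2: others sum to 46; max(0, 49 - 46) = 3.
Neighbor 3: others sum to 35; max(0, 49 - 35) = 14.
Neighbor 4: others sum to 41; max(0, 49 - 41) = 8.
Total collected = 0 + 3 + 14 + 8 = 25.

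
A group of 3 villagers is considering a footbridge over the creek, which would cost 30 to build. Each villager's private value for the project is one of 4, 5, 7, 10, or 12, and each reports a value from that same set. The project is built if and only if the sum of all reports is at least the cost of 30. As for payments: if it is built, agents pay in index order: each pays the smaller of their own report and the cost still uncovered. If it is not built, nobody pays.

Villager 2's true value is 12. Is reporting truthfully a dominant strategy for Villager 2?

Consider the case where Villager 1 reports 10 and Villager 3 reports 10.
Truthful report 12: project built, pays 12, utility 12 - 12 = 0.
Report 10 instead: project built, pays 10, utility 12 - 10 = 2.
Since 2 > 0, reporting 10 is strictly better here, so truthful reporting is not dominant.

No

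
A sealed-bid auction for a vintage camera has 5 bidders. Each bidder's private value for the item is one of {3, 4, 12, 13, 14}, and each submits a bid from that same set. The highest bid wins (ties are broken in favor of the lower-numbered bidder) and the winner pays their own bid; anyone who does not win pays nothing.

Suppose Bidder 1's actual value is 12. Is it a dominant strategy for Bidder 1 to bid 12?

Consider the case where Bidder 2 bids 3, Bidder 3 bids 3, Bidder 4 bids 3 and Bidder 5 bids 3.
Truthful bid 12: wins, pays 12, utility 12 - 12 = 0.
Bid 3 instead: wins, pays 3, utility 12 - 3 = 9.
Since 9 > 0, bidding 3 is strictly better here, so truthful bidding is not dominant.

No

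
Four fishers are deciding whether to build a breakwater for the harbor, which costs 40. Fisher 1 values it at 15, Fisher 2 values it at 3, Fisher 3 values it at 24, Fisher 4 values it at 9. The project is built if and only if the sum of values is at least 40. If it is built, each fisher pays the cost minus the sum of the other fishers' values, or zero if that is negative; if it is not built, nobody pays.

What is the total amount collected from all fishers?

Total value 51 ≥ cost 40, so it is built.
Fisher 1: others sum to 36; max(0, 40 - 36) = 4.
Fisher 2: others sum to 48; max(0, 40 - 48) = 0.
Fisher 3: others sum to 27; max(0, 40 - 27) = 13.
Fisher 4: others sum to 42; max(0, 40 - 42) = 0.
Total collected = 4 + 0 + 13 + 0 = 17.

17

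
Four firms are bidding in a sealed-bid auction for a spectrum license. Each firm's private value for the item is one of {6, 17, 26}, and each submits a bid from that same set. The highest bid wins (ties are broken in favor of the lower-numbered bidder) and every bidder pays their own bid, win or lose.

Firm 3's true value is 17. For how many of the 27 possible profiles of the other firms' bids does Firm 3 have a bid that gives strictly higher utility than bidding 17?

25

Others bid (6, 6, 26): truth gives -17; bid 6 gives -6 > -17. Violating.
Others bid (6, 17, 6): truth gives -17; bid 6 gives -6 > -17. Violating.
Others bid (6, 17, 17): truth gives -17; bid 6 gives -6 > -17. Violating.
Others bid (6, 17, 26): truth gives -17; bid 6 gives -6 > -17. Violating.
Others bid (6, 6, 6): truth gives 0; no alternative beats it.
Others bid (6, 6, 17): truth gives 0; no alternative beats it.
(Checking all 27 profiles: 25 have a profitable deviation, 2 do not.)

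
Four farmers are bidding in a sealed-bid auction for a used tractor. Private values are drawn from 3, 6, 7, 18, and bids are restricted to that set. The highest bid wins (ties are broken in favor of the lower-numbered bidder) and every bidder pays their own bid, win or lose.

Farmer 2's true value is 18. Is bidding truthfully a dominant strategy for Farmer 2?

Consider the case where Farmer 1 bids 3, Farmer 3 bids 3 and Farmer 4 bids 3.
Truthful bid 18: wins, pays 18, utility 18 - 18 = 0.
Bid 6 instead: wins, pays 6, utility 18 - 6 = 12.
Since 12 > 0, bidding 6 is strictly better here, so truthful bidding is not dominant.

No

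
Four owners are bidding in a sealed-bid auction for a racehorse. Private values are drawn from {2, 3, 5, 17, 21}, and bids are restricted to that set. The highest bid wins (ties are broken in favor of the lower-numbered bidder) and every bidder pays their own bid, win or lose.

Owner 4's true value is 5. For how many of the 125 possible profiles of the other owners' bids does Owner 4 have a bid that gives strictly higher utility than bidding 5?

118

Others bid (2, 2, 2): truth gives 0; bid 3 gives 2 > 0. Violating.
Others bid (2, 2, 5): truth gives -5; bid 2 gives -2 > -5. Violating.
Others bid (2, 2, 17): truth gives -5; bid 2 gives -2 > -5. Violating.
Others bid (2, 2, 21): truth gives -5; bid 2 gives -2 > -5. Violating.
Others bid (2, 2, 3): truth gives 0; no alternative beats it.
Others bid (2, 3, 2): truth gives 0; no alternative beats it.
(Checking all 125 profiles: 118 have a profitable deviation, 7 do not.)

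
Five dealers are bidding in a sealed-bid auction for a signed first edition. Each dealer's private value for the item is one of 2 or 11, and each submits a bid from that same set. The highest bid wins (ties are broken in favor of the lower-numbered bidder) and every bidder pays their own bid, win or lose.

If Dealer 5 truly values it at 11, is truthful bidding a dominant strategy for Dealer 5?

Consider the case where Dealer 1 bids 2, Dealer 2 bids 2, Dealer 3 bids 2 and Dealer 4 bids 11.
Truthful bid 11: loses but pays 11, utility -11.
Bid 2 instead: loses but pays 2, utility -2.
Since -2 > -11, bidding 2 is strictly better here, so truthful bidding is not dominant.

No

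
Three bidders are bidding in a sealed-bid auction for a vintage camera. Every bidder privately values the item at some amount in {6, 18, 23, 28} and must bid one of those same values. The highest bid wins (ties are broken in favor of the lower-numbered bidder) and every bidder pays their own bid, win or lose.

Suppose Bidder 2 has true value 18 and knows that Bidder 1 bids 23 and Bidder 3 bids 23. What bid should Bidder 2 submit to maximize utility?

Bid 6: loses but pays 6, utility -6.
Bid 18: loses but pays 18, utility -18.
Bid 23: loses but pays 23, utility -23.
Bid 28: wins, pays 28, utility 18 - 28 = -10.
The best choice is 6 with utility -6.

6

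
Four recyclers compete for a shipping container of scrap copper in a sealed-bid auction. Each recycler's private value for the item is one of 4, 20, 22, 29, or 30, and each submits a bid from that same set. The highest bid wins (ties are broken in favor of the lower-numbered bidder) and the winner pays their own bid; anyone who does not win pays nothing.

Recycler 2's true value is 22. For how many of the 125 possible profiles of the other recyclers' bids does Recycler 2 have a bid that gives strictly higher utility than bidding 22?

4

Others bid (4, 4, 4): truth gives 0; bid 20 gives 2 > 0. Violating.
Others bid (4, 4, 20): truth gives 0; bid 20 gives 2 > 0. Violating.
Others bid (4, 20, 4): truth gives 0; bid 20 gives 2 > 0. Violating.
Others bid (4, 20, 20): truth gives 0; bid 20 gives 2 > 0. Violating.
Others bid (4, 4, 22): truth gives 0; no alternative beats it.
Others bid (4, 4, 29): truth gives 0; no alternative beats it.
(Checking all 125 profiles: 4 have a profitable deviation, 121 do not.)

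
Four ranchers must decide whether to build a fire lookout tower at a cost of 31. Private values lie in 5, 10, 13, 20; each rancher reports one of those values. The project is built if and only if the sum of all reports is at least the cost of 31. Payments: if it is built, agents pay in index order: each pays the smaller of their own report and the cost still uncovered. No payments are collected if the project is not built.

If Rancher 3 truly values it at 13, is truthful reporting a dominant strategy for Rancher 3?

Consider the case where Rancher 1 reports 5, Rancher 2 reports 5 and Rancher 4 reports 13.
Truthful report 13: project built, pays 13, utility 13 - 13 = 0.
Report 10 instead: project built, pays 10, utility 13 - 10 = 3.
Since 3 > 0, reporting 10 is strictly better here, so truthful reporting is not dominant.

No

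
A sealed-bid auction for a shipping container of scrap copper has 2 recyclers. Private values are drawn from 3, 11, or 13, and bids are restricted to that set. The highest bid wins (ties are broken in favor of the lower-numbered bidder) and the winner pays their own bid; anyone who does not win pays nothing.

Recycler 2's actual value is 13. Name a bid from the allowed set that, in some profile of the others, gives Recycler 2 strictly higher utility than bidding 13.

Suppose Recycler 1 bids 3.
Bid 13: wins, pays 13, utility 13 - 13 = 0.
Bid 11: wins, pays 11, utility 13 - 11 = 2.
So bidding 11 beats truth here (2 > 0).

11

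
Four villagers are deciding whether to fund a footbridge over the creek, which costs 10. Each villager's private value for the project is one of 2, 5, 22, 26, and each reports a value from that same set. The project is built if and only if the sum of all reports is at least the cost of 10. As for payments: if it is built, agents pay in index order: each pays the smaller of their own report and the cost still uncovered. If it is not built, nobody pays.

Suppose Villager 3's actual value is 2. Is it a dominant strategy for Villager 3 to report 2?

Yes

Check each profile of the others' reports and compare truth against every alternative report.
Others report (2, 2, 2): truth gives 0, best alternative gives -3.
Others report (2, 2, 5): truth gives 0, best alternative gives -3.
Others report (2, 2, 22): truth gives 0, best alternative gives -3.
Others report (2, 2, 26): truth gives 0, best alternative gives -3.
Others report (2, 5, 2): truth gives 0, best alternative gives -1.
Others report (2, 5, 5): truth gives 0, best alternative gives -1.
(Remaining 58 profiles checked similarly; truth is weakly best in each.)
In every case the truthful report is at least as good as any alternative, so it is a dominant strategy.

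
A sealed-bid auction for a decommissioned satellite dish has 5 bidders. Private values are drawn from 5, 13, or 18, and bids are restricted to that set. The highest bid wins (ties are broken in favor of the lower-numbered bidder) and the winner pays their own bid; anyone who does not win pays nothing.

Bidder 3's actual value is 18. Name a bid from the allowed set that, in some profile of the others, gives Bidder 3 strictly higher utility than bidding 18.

Suppose Bidder 1 bids 5, Bidder 2 bids 5, Bidder 4 bids 5 and Bidder 5 bids 5.
Bid 18: wins, pays 18, utility 18 - 18 = 0.
Bid 13: wins, pays 13, utility 18 - 13 = 5.
So bidding 13 beats truth here (5 > 0).

13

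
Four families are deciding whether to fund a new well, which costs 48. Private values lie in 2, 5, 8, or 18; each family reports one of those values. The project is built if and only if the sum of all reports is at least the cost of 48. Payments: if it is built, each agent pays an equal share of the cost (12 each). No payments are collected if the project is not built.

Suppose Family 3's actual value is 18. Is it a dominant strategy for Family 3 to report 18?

Yes

Check each profile of the others' reports and compare truth against every alternative report.
Others report (2, 18, 18): truth gives 6, best alternative gives 0.
Others report (5, 8, 18): truth gives 6, best alternative gives 0.
Others report (5, 18, 8): truth gives 6, best alternative gives 0.
Others report (8, 5, 18): truth gives 6, best alternative gives 0.
Others report (8, 8, 18): truth gives 6, best alternative gives 0.
Others report (8, 18, 5): truth gives 6, best alternative gives 0.
(Remaining 58 profiles checked similarly; truth is weakly best in each.)
In every case the truthful report is at least as good as any alternative, so it is a dominant strategy.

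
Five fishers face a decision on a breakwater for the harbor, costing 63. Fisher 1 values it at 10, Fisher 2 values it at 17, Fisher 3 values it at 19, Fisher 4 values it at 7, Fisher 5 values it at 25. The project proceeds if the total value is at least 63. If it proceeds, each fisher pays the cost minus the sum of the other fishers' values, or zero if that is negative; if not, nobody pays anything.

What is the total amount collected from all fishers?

Total value 78 ≥ cost 63, so it is built.
Fisher 1: others sum to 68; max(0, 63 - 68) = 0.
Fisher 2: others sum to 61; max(0, 63 - 61) = 2.
Fisher 3: others sum to 59; max(0, 63 - 59) = 4.
Fisher 4: others sum to 71; max(0, 63 - 71) = 0.
Fisher 5: others sum to 53; max(0, 63 - 53) = 10.
Total collected = 0 + 2 + 4 + 0 + 10 = 16.

16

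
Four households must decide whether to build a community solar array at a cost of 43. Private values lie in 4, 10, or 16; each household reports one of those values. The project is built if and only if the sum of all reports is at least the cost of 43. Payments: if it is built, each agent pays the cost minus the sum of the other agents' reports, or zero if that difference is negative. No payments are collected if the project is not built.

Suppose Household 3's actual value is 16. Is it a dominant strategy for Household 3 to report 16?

Check each profile of the others' reports and compare truth against every alternative report.
Others report (4, 10, 16): truth gives 3, best alternative gives 0.
Others report (4, 16, 10): truth gives 3, best alternative gives 0.
Others report (10, 4, 16): truth gives 3, best alternative gives 0.
Others report (10, 10, 10): truth gives 3, best alternative gives 0.
Others report (10, 16, 4): truth gives 3, best alternative gives 0.
Others report (16, 4, 10): truth gives 3, best alternative gives 0.
(Remaining 21 profiles checked similarly; truth is weakly best in each.)
In every case the truthful report is at least as good as any alternative, so it is a dominant strategy.

Yes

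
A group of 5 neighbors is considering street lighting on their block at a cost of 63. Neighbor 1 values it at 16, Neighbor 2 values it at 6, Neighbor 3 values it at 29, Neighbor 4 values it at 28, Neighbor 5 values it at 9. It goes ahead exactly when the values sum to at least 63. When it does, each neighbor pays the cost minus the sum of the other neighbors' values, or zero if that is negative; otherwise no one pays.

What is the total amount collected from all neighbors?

Total value 88 ≥ cost 63, so it is built.
Neighbor 1: others sum to 72; max(0, 63 - 72) = 0.
Neighbor 2: others sum to 82; max(0, 63 - 82) = 0.
Neighbor 3: others sum to 59; max(0, 63 - 59) = 4.
Neighbor 4: others sum to 60; max(0, 63 - 60) = 3.
Neighbor 5: others sum to 79; max(0, 63 - 79) = 0.
Total collected = 0 + 0 + 4 + 3 + 0 = 7.

7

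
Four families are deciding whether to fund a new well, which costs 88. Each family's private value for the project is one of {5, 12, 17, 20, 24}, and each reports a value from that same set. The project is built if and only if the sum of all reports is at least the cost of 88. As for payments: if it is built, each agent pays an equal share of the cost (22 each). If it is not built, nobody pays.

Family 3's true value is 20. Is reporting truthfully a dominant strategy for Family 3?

Consider the case where Family 1 reports 20, Family 2 reports 24 and Family 4 reports 24.
Truthful report 20: project built, pays 22, utility 20 - 22 = -2.
Report 5 instead: project not built, utility 0.
Since 0 > -2, reporting 5 is strictly better here, so truthful reporting is not dominant.

No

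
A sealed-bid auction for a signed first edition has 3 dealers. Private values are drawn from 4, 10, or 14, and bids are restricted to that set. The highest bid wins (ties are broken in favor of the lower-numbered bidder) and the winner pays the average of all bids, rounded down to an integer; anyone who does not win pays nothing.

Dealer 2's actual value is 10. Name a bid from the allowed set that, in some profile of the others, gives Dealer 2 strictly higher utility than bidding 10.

14

Suppose Dealer 1 bids 10 and Dealer 3 bids 4.
Bid 10: loses, pays 0, utility 0.
Bid 14: wins, pays 9, utility 10 - 9 = 1.
So bidding 14 beats truth here (1 > 0).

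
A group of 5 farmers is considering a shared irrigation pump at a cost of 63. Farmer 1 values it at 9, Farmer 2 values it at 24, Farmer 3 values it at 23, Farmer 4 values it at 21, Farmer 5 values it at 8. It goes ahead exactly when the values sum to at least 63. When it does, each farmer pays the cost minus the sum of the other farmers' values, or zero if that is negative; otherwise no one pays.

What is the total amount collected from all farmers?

Total value 85 ≥ cost 63, so it is built.
Farmer 1: others sum to 76; max(0, 63 - 76) = 0.
Farmer 2: others sum to 61; max(0, 63 - 61) = 2.
Farmer 3: others sum to 62; max(0, 63 - 62) = 1.
Farmer 4: others sum to 64; max(0, 63 - 64) = 0.
Farmer 5: others sum to 77; max(0, 63 - 77) = 0.
Total collected = 0 + 2 + 1 + 0 + 0 = 3.

3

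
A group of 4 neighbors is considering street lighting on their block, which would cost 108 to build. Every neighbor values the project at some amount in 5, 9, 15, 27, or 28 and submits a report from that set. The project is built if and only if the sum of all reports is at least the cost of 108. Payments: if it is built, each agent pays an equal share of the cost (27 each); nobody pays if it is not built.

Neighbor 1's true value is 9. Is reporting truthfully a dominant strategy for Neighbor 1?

Check each profile of the others' reports and compare truth against every alternative report.
Others report (5, 5, 5): truth gives 0, best alternative gives 0.
Others report (5, 5, 9): truth gives 0, best alternative gives 0.
Others report (5, 5, 15): truth gives 0, best alternative gives 0.
Others report (5, 5, 27): truth gives 0, best alternative gives 0.
Others report (5, 5, 28): truth gives 0, best alternative gives 0.
Others report (5, 9, 5): truth gives 0, best alternative gives 0.
(Remaining 119 profiles checked similarly; truth is weakly best in each.)
In every case the truthful report is at least as good as any alternative, so it is a dominant strategy.

Yes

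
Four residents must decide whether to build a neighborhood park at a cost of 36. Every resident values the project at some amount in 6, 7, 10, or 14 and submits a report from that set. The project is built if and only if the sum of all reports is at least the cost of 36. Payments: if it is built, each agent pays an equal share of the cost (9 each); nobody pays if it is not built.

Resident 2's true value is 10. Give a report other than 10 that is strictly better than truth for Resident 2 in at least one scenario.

Suppose Resident 1 reports 6, Resident 3 reports 6 and Resident 4 reports 10.
Report 10: project not built, utility 0.
Report 14: project built, pays 9, utility 10 - 9 = 1.
So reporting 14 beats truth here (1 > 0).

14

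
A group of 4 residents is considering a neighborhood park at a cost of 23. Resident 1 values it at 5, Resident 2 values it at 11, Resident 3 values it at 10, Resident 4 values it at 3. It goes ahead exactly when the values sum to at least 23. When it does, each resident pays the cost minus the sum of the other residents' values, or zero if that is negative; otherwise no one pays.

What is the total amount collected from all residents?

Total value 29 ≥ cost 23, so it is built.
Resident 1: others sum to 24; max(0, 23 - 24) = 0.
Resident 2: others sum to 18; max(0, 23 - 18) = 5.
Resident 3: others sum to 19; max(0, 23 - 19) = 4.
Resident 4: others sum to 26; max(0, 23 - 26) = 0.
Total collected = 0 + 5 + 4 + 0 = 9.

9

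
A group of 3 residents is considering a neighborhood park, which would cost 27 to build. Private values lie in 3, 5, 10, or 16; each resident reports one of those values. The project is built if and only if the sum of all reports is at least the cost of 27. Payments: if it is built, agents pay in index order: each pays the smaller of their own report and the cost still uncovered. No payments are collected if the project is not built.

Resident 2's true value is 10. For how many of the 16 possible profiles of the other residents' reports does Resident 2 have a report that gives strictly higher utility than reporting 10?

3

Others report (10, 16): truth gives 0; report 3 gives 7 > 0. Violating.
Others report (16, 10): truth gives 0; report 3 gives 7 > 0. Violating.
Others report (16, 16): truth gives 0; report 3 gives 7 > 0. Violating.
Others report (3, 3): truth gives 0; no alternative beats it.
Others report (3, 5): truth gives 0; no alternative beats it.
(Checking all 16 profiles: 3 have a profitable deviation, 13 do not.)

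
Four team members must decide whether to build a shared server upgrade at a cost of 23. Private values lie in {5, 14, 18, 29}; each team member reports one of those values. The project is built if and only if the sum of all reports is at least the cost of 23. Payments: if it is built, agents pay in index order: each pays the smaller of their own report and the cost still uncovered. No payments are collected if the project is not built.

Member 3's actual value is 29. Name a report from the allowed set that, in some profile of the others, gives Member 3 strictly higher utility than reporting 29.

5

Suppose Member 1 reports 5, Member 2 reports 5 and Member 4 reports 14.
Report 29: project built, pays 13, utility 29 - 13 = 16.
Report 5: project built, pays 5, utility 29 - 5 = 24.
So reporting 5 beats truth here (24 > 16).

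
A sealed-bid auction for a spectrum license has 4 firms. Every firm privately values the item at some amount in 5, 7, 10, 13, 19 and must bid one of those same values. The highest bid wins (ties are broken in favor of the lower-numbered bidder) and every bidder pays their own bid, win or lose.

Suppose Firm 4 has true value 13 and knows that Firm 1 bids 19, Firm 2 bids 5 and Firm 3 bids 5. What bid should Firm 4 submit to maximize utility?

Bid 5: loses but pays 5, utility -5.
Bid 7: loses but pays 7, utility -7.
Bid 10: loses but pays 10, utility -10.
Bid 13: loses but pays 13, utility -13.
Bid 19: loses but pays 19, utility -19.
The best choice is 5 with utility -5.

5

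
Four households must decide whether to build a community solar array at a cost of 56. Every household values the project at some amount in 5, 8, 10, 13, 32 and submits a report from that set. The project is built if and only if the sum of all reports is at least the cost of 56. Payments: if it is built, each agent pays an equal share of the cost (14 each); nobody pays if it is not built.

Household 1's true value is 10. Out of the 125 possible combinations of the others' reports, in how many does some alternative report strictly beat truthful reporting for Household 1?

Others report (5, 10, 32): truth gives -4; report 5 gives 0 > -4. Violating.
Others report (5, 13, 32): truth gives -4; report 5 gives 0 > -4. Violating.
Others report (5, 32, 10): truth gives -4; report 5 gives 0 > -4. Violating.
Others report (5, 32, 13): truth gives -4; report 5 gives 0 > -4. Violating.
Others report (5, 5, 5): truth gives 0; no alternative beats it.
Others report (5, 5, 8): truth gives 0; no alternative beats it.
(Checking all 125 profiles: 21 have a profitable deviation, 104 do not.)

21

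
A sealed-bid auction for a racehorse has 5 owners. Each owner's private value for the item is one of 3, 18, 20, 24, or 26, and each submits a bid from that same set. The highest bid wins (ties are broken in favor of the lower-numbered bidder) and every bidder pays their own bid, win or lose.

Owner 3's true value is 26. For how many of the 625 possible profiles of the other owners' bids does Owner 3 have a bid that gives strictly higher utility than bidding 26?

369

Others bid (3, 3, 3, 3): truth gives 0; bid 18 gives 8 > 0. Violating.
Others bid (3, 3, 3, 18): truth gives 0; bid 18 gives 8 > 0. Violating.
Others bid (3, 3, 3, 20): truth gives 0; bid 20 gives 6 > 0. Violating.
Others bid (3, 3, 3, 24): truth gives 0; bid 24 gives 2 > 0. Violating.
Others bid (3, 3, 3, 26): truth gives 0; no alternative beats it.
Others bid (3, 3, 18, 26): truth gives 0; no alternative beats it.
(Checking all 625 profiles: 369 have a profitable deviation, 256 do not.)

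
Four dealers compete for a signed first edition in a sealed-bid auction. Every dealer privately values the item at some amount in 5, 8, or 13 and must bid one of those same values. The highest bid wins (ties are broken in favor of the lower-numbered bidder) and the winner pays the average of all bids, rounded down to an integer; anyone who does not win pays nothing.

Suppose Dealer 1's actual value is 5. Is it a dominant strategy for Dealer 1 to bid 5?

Yes

Check each profile of the others' bids and compare truth against every alternative bid.
Others bid (8, 8, 8): truth gives 0, best alternative gives -3.
Others bid (5, 8, 8): truth gives 0, best alternative gives -2.
Others bid (8, 5, 8): truth gives 0, best alternative gives -2.
Others bid (8, 8, 5): truth gives 0, best alternative gives -2.
Others bid (5, 5, 8): truth gives 0, best alternative gives -1.
Others bid (5, 8, 5): truth gives 0, best alternative gives -1.
(Remaining 21 profiles checked similarly; truth is weakly best in each.)
In every case the truthful bid is at least as good as any alternative, so it is a dominant strategy.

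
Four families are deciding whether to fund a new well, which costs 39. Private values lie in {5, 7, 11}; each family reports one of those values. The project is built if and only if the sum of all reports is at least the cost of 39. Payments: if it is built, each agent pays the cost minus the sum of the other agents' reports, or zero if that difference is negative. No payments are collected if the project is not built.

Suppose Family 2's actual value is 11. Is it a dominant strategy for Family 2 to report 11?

Check each profile of the others' reports and compare truth against every alternative report.
Others report (7, 11, 11): truth gives 1, best alternative gives 0.
Others report (11, 7, 11): truth gives 1, best alternative gives 0.
Others report (11, 11, 7): truth gives 1, best alternative gives 0.
Others report (11, 11, 11): truth gives 5, best alternative gives 5.
Others report (5, 5, 5): truth gives 0, best alternative gives 0.
Others report (5, 5, 7): truth gives 0, best alternative gives 0.
(Remaining 21 profiles checked similarly; truth is weakly best in each.)
In every case the truthful report is at least as good as any alternative, so it is a dominant strategy.

Yes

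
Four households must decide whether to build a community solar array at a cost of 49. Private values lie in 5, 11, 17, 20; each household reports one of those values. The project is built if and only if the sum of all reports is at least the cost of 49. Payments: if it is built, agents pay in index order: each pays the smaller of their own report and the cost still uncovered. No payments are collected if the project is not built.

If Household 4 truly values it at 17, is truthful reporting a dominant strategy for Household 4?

Yes

Check each profile of the others' reports and compare truth against every alternative report.
Others report (11, 20, 20): truth gives 17, best alternative gives 17.
Others report (17, 17, 17): truth gives 17, best alternative gives 17.
Others report (17, 17, 20): truth gives 17, best alternative gives 17.
Others report (17, 20, 17): truth gives 17, best alternative gives 17.
Others report (17, 20, 20): truth gives 17, best alternative gives 17.
Others report (20, 11, 20): truth gives 17, best alternative gives 17.
(Remaining 58 profiles checked similarly; truth is weakly best in each.)
In every case the truthful report is at least as good as any alternative, so it is a dominant strategy.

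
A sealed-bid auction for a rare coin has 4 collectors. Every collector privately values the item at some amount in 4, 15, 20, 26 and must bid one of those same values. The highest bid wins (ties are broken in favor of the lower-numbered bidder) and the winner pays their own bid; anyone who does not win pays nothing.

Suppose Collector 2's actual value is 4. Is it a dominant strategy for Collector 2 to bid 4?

Yes

Check each profile of the others' bids and compare truth against every alternative bid.
Others bid (4, 4, 4): truth gives 0, best alternative gives -11.
Others bid (4, 4, 15): truth gives 0, best alternative gives -11.
Others bid (4, 15, 4): truth gives 0, best alternative gives -11.
Others bid (4, 15, 15): truth gives 0, best alternative gives -11.
Others bid (4, 4, 20): truth gives 0, best alternative gives 0.
Others bid (4, 4, 26): truth gives 0, best alternative gives 0.
(Remaining 58 profiles checked similarly; truth is weakly best in each.)
In every case the truthful bid is at least as good as any alternative, so it is a dominant strategy.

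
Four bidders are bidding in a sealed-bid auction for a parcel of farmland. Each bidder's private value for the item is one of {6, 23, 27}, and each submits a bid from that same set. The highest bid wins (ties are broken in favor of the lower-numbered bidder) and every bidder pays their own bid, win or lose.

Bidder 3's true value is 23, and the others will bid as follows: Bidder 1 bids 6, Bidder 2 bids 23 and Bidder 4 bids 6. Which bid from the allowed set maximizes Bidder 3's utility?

27

Bid 6: loses but pays 6, utility -6.
Bid 23: loses but pays 23, utility -23.
Bid 27: wins, pays 27, utility 23 - 27 = -4.
The best choice is 27 with utility -4.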